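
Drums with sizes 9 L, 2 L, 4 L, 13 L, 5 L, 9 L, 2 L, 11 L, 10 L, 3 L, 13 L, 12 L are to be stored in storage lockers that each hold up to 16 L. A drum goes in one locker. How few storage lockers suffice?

Total = 13 + 13 + 12 + 11 + 10 + 9 + 9 + 5 + 4 + 3 + 2 + 2 = 93 L.
Lower bound: ⌈93/16⌉ = 6 storage lockers.
Also, 7 drums each exceed 8 L, and no two of those can share a locker, so at least 7 storage lockers are needed.
A packing using 7 storage lockers:
  locker 1: 13 + 3 = 16
  locker 2: 13 + 2 = 15
  locker 3: 12 + 4 = 16
  locker 4: 11 + 5 = 16
  locker 5: 10 + 2 = 12
  locker 6: 9 = 9
  locker 7: 9 = 9
This matches the lower bound, so 7 is optimal.

7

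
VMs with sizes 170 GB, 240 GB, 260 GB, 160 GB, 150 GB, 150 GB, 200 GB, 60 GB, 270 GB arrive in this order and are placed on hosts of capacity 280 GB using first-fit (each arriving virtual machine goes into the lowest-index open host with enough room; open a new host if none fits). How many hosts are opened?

8

  170 → host 1 (new)  [load 170/280]
  240 → host 2 (new)  [load 240/280]
  260 → host 3 (new)  [load 260/280]
  160 → host 4 (new)  [load 160/280]
  150 → host 5 (new)  [load 150/280]
  150 → host 6 (new)  [load 150/280]
  200 → host 7 (new)  [load 200/280]
  60 → host 1  [load 230/280]
  270 → host 8 (new)  [load 270/280]
8 hosts opened.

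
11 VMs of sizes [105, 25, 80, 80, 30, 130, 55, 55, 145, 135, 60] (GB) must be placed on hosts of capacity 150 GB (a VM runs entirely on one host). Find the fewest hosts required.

Total = 145 + 135 + 130 + 105 + 80 + 80 + 60 + 55 + 55 + 30 + 25 = 900 GB.
Lower bound: ⌈900/150⌉ = 6 hosts.
A packing using 7 hosts:
  host 1: 145 = 145
  host 2: 135 = 135
  host 3: 130 = 130
  host 4: 105 + 30 = 135
  host 5: 80 + 60 = 140
  host 6: 80 + 55 = 135
  host 7: 55 + 25 = 80
No arrangement into 6 hosts stays within capacity, so 7 is optimal.

7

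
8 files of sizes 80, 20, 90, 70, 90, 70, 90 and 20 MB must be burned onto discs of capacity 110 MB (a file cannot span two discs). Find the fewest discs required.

6

Total = 90 + 90 + 90 + 80 + 70 + 70 + 20 + 20 = 530 MB.
Lower bound: ⌈530/110⌉ = 5 discs.
Also, 6 files each exceed 55 MB, and no two of those can share a disc, so at least 6 discs are needed.
A packing using 6 discs:
  disc 1: 90 + 20 = 110
  disc 2: 90 + 20 = 110
  disc 3: 90 = 90
  disc 4: 80 = 80
  disc 5: 70 = 70
  disc 6: 70 = 70
This matches the lower bound, so 6 is optimal.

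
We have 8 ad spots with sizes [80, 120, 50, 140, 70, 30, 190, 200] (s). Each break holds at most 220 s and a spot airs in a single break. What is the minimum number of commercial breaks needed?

5

Total = 200 + 190 + 140 + 120 + 80 + 70 + 50 + 30 = 880 s.
Lower bound: ⌈880/220⌉ = 4 commercial breaks.
A packing using 5 commercial breaks:
  break 1: 200 = 200
  break 2: 190 + 30 = 220
  break 3: 140 + 80 = 220
  break 4: 120 + 70 = 190
  break 5: 50 = 50
No arrangement into 4 commercial breaks stays within capacity, so 5 is optimal.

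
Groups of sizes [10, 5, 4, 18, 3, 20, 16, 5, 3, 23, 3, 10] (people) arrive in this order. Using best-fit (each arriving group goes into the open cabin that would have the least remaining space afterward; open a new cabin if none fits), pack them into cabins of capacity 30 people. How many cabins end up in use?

  10 → cabin 1 (new)  [load 10/30]
  5 → cabin 1  [load 15/30]
  4 → cabin 1  [load 19/30]
  18 → cabin 2 (new)  [load 18/30]
  3 → cabin 1  [load 22/30]
  20 → cabin 3 (new)  [load 20/30]
  16 → cabin 4 (new)  [load 16/30]
  5 → cabin 1  [load 27/30]
  3 → cabin 1  [load 30/30]
  23 → cabin 5 (new)  [load 23/30]
  3 → cabin 5  [load 26/30]
  10 → cabin 3  [load 30/30]
5 cabins opened.

5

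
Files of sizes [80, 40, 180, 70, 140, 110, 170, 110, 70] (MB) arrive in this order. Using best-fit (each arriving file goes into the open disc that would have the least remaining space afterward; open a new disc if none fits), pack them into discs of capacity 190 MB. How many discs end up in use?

6

  80 → disc 1 (new)  [load 80/190]
  40 → disc 1  [load 120/190]
  180 → disc 2 (new)  [load 180/190]
  70 → disc 1  [load 190/190]
  140 → disc 3 (new)  [load 140/190]
  110 → disc 4 (new)  [load 110/190]
  170 → disc 5 (new)  [load 170/190]
  110 → disc 6 (new)  [load 110/190]
  70 → disc 4  [load 180/190]
6 discs opened.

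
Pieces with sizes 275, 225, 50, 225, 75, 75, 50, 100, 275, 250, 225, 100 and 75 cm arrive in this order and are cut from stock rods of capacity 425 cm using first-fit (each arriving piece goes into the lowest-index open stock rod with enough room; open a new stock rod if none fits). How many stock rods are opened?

6

  275 → stock rod 1 (new)  [load 275/425]
  225 → stock rod 2 (new)  [load 225/425]
  50 → stock rod 1  [load 325/425]
  225 → stock rod 3 (new)  [load 225/425]
  75 → stock rod 1  [load 400/425]
  75 → stock rod 2  [load 300/425]
  50 → stock rod 2  [load 350/425]
  100 → stock rod 3  [load 325/425]
  275 → stock rod 4 (new)  [load 275/425]
  250 → stock rod 5 (new)  [load 250/425]
  225 → stock rod 6 (new)  [load 225/425]
  100 → stock rod 3  [load 425/425]
  75 → stock rod 2  [load 425/425]
6 stock rods opened.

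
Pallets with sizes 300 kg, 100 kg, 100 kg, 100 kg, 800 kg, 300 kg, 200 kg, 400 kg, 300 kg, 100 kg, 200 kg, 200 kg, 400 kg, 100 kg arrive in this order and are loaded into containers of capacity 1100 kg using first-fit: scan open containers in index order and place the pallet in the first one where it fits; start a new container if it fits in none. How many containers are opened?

  300 → container 1 (new)  [load 300/1100]
  100 → container 1  [load 400/1100]
  100 → container 1  [load 500/1100]
  100 → container 1  [load 600/1100]
  800 → container 2 (new)  [load 800/1100]
  300 → container 1  [load 900/1100]
  200 → container 1  [load 1100/1100]
  400 → container 3 (new)  [load 400/1100]
  300 → container 2  [load 1100/1100]
  100 → container 3  [load 500/1100]
  200 → container 3  [load 700/1100]
  200 → container 3  [load 900/1100]
  400 → container 4 (new)  [load 400/1100]
  100 → container 3  [load 1000/1100]
4 containers opened.

4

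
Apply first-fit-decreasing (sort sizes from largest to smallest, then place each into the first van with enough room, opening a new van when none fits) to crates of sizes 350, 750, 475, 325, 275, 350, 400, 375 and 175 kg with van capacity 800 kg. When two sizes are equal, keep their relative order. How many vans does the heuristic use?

Sorted descending: 750, 475, 400, 375, 350, 350, 325, 275, 175.
  750 → van 1 (new)  [load 750/800]
  475 → van 2 (new)  [load 475/800]
  400 → van 3 (new)  [load 400/800]
  375 → van 3  [load 775/800]
  350 → van 4 (new)  [load 350/800]
  350 → van 4  [load 700/800]
  325 → van 2  [load 800/800]
  275 → van 5 (new)  [load 275/800]
  175 → van 5  [load 450/800]
5 vans opened.

5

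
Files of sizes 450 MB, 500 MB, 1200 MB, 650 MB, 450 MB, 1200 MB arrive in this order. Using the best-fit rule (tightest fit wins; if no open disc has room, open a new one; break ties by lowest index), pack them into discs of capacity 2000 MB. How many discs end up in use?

3

  450 → disc 1 (new)  [load 450/2000]
  500 → disc 1  [load 950/2000]
  1200 → disc 2 (new)  [load 1200/2000]
  650 → disc 2  [load 1850/2000]
  450 → disc 1  [load 1400/2000]
  1200 → disc 3 (new)  [load 1200/2000]
3 discs opened.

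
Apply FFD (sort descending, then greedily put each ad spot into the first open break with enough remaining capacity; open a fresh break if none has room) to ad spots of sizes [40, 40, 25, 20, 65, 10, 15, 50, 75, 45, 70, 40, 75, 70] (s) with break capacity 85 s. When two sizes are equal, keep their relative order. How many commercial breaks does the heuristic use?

Sorted descending: 75, 75, 70, 70, 65, 50, 45, 40, 40, 40, 25, 20, 15, 10.
  75 → break 1 (new)  [load 75/85]
  75 → break 2 (new)  [load 75/85]
  70 → break 3 (new)  [load 70/85]
  70 → break 4 (new)  [load 70/85]
  65 → break 5 (new)  [load 65/85]
  50 → break 6 (new)  [load 50/85]
  45 → break 7 (new)  [load 45/85]
  40 → break 7  [load 85/85]
  40 → break 8 (new)  [load 40/85]
  40 → break 8  [load 80/85]
  25 → break 6  [load 75/85]
  20 → break 5  [load 85/85]
  15 → break 3  [load 85/85]
  10 → break 1  [load 85/85]
8 commercial breaks opened.

8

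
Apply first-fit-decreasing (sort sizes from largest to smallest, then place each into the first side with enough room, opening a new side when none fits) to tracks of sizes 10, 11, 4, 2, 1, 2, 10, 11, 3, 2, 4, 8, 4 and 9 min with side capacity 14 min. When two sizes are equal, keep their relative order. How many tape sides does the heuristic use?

6

Sorted descending: 11, 11, 10, 10, 9, 8, 4, 4, 4, 3, 2, 2, 2, 1.
  11 → side 1 (new)  [load 11/14]
  11 → side 2 (new)  [load 11/14]
  10 → side 3 (new)  [load 10/14]
  10 → side 4 (new)  [load 10/14]
  9 → side 5 (new)  [load 9/14]
  8 → side 6 (new)  [load 8/14]
  4 → side 3  [load 14/14]
  4 → side 4  [load 14/14]
  4 → side 5  [load 13/14]
  3 → side 1  [load 14/14]
  2 → side 2  [load 13/14]
  2 → side 6  [load 10/14]
  2 → side 6  [load 12/14]
  1 → side 2  [load 14/14]
6 tape sides opened.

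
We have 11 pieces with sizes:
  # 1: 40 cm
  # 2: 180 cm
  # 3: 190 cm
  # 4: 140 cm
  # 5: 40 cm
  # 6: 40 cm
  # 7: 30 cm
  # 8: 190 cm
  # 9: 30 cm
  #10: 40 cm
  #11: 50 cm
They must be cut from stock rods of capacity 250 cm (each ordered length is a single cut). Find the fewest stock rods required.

Total = 190 + 190 + 180 + 140 + 50 + 40 + 40 + 40 + 40 + 30 + 30 = 970 cm.
Lower bound: ⌈970/250⌉ = 4 stock rods.
A packing using 4 stock rods:
  stock rod 1: 190 + 50 = 240
  stock rod 2: 190 + 40 = 230
  stock rod 3: 180 + 40 + 30 = 250
  stock rod 4: 140 + 40 + 40 + 30 = 250
This matches the lower bound, so 4 is optimal.

4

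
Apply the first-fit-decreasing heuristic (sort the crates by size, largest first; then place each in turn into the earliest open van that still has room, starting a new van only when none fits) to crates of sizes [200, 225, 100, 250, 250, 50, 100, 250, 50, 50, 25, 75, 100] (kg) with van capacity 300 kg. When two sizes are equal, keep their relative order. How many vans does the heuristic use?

Sorted descending: 250, 250, 250, 225, 200, 100, 100, 100, 75, 50, 50, 50, 25.
  250 → van 1 (new)  [load 250/300]
  250 → van 2 (new)  [load 250/300]
  250 → van 3 (new)  [load 250/300]
  225 → van 4 (new)  [load 225/300]
  200 → van 5 (new)  [load 200/300]
  100 → van 5  [load 300/300]
  100 → van 6 (new)  [load 100/300]
  100 → van 6  [load 200/300]
  75 → van 4  [load 300/300]
  50 → van 1  [load 300/300]
  50 → van 2  [load 300/300]
  50 → van 3  [load 300/300]
  25 → van 6  [load 225/300]
6 vans opened.

6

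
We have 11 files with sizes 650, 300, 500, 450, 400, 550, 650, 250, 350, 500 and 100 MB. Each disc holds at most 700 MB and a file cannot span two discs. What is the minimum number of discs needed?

8

Total = 650 + 650 + 550 + 500 + 500 + 450 + 400 + 350 + 300 + 250 + 100 = 4700 MB.
Lower bound: ⌈4700/700⌉ = 7 discs.
A packing using 8 discs:
  disc 1: 650 = 650
  disc 2: 650 = 650
  disc 3: 550 + 100 = 650
  disc 4: 500 = 500
  disc 5: 500 = 500
  disc 6: 450 + 250 = 700
  disc 7: 400 + 300 = 700
  disc 8: 350 = 350
No arrangement into 7 discs stays within capacity, so 8 is optimal.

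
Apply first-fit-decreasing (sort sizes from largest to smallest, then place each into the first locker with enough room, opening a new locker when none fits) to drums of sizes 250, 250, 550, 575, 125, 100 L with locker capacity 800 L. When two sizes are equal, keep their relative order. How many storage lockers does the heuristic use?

Sorted descending: 575, 550, 250, 250, 125, 100.
  575 → locker 1 (new)  [load 575/800]
  550 → locker 2 (new)  [load 550/800]
  250 → locker 2  [load 800/800]
  250 → locker 3 (new)  [load 250/800]
  125 → locker 1  [load 700/800]
  100 → locker 1  [load 800/800]
3 storage lockers opened.

3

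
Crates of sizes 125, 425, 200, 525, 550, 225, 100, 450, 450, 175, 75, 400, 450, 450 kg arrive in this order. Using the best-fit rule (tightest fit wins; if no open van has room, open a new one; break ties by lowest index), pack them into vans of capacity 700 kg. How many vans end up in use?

9

  125 → van 1 (new)  [load 125/700]
  425 → van 1  [load 550/700]
  200 → van 2 (new)  [load 200/700]
  525 → van 3 (new)  [load 525/700]
  550 → van 4 (new)  [load 550/700]
  225 → van 2  [load 425/700]
  100 → van 1  [load 650/700]
  450 → van 5 (new)  [load 450/700]
  450 → van 6 (new)  [load 450/700]
  175 → van 3  [load 700/700]
  75 → van 4  [load 625/700]
  400 → van 7 (new)  [load 400/700]
  450 → van 8 (new)  [load 450/700]
  450 → van 9 (new)  [load 450/700]
9 vans opened.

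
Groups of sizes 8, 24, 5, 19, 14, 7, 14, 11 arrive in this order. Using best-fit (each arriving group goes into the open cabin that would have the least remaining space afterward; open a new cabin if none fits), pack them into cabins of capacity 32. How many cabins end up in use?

  8 → cabin 1 (new)  [load 8/32]
  24 → cabin 1  [load 32/32]
  5 → cabin 2 (new)  [load 5/32]
  19 → cabin 2  [load 24/32]
  14 → cabin 3 (new)  [load 14/32]
  7 → cabin 2  [load 31/32]
  14 → cabin 3  [load 28/32]
  11 → cabin 4 (new)  [load 11/32]
4 cabins opened.

4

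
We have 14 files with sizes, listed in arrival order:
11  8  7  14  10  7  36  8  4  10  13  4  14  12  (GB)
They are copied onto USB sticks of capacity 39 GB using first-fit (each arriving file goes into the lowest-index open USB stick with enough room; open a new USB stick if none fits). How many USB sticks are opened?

  11 → USB stick 1 (new)  [load 11/39]
  8 → USB stick 1  [load 19/39]
  7 → USB stick 1  [load 26/39]
  14 → USB stick 2 (new)  [load 14/39]
  10 → USB stick 1  [load 36/39]
  7 → USB stick 2  [load 21/39]
  36 → USB stick 3 (new)  [load 36/39]
  8 → USB stick 2  [load 29/39]
  4 → USB stick 2  [load 33/39]
  10 → USB stick 4 (new)  [load 10/39]
  13 → USB stick 4  [load 23/39]
  4 → USB stick 2  [load 37/39]
  14 → USB stick 4  [load 37/39]
  12 → USB stick 5 (new)  [load 12/39]
5 USB sticks opened.

5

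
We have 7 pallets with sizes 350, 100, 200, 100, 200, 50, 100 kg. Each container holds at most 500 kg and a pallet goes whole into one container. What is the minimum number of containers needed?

3

Total = 350 + 200 + 200 + 100 + 100 + 100 + 50 = 1100 kg.
Lower bound: ⌈1100/500⌉ = 3 containers.
A packing using 3 containers:
  container 1: 350 + 100 + 50 = 500
  container 2: 200 + 200 + 100 = 500
  container 3: 100 = 100
This matches the lower bound, so 3 is optimal.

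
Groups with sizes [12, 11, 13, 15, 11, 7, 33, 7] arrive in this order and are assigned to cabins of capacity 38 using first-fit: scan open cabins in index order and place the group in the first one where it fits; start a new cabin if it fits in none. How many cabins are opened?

4

  12 → cabin 1 (new)  [load 12/38]
  11 → cabin 1  [load 23/38]
  13 → cabin 1  [load 36/38]
  15 → cabin 2 (new)  [load 15/38]
  11 → cabin 2  [load 26/38]
  7 → cabin 2  [load 33/38]
  33 → cabin 3 (new)  [load 33/38]
  7 → cabin 4 (new)  [load 7/38]
4 cabins opened.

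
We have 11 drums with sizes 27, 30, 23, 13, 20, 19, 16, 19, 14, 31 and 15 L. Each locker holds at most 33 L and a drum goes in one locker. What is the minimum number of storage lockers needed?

8

Total = 31 + 30 + 27 + 23 + 20 + 19 + 19 + 16 + 15 + 14 + 13 = 227 L.
Lower bound: ⌈227/33⌉ = 7 storage lockers.
A packing using 8 storage lockers:
  locker 1: 31 = 31
  locker 2: 30 = 30
  locker 3: 27 = 27
  locker 4: 23 = 23
  locker 5: 20 + 13 = 33
  locker 6: 19 + 14 = 33
  locker 7: 19 = 19
  locker 8: 16 + 15 = 31
No arrangement into 7 storage lockers stays within capacity, so 8 is optimal.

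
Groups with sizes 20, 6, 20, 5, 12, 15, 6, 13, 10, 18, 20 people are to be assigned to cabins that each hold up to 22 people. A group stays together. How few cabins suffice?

8

Total = 20 + 20 + 20 + 18 + 15 + 13 + 12 + 10 + 6 + 6 + 5 = 145 people.
Lower bound: ⌈145/22⌉ = 7 cabins.
A packing using 8 cabins:
  cabin 1: 20 = 20
  cabin 2: 20 = 20
  cabin 3: 20 = 20
  cabin 4: 18 = 18
  cabin 5: 15 + 6 = 21
  cabin 6: 13 + 6 = 19
  cabin 7: 12 + 10 = 22
  cabin 8: 5 = 5
No arrangement into 7 cabins stays within capacity, so 8 is optimal.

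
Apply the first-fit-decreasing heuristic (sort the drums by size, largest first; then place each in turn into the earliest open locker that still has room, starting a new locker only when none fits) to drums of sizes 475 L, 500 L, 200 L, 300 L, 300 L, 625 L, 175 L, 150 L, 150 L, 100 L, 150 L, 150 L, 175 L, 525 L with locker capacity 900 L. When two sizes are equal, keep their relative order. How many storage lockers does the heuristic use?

5

Sorted descending: 625, 525, 500, 475, 300, 300, 200, 175, 175, 150, 150, 150, 150, 100.
  625 → locker 1 (new)  [load 625/900]
  525 → locker 2 (new)  [load 525/900]
  500 → locker 3 (new)  [load 500/900]
  475 → locker 4 (new)  [load 475/900]
  300 → locker 2  [load 825/900]
  300 → locker 3  [load 800/900]
  200 → locker 1  [load 825/900]
  175 → locker 4  [load 650/900]
  175 → locker 4  [load 825/900]
  150 → locker 5 (new)  [load 150/900]
  150 → locker 5  [load 300/900]
  150 → locker 5  [load 450/900]
  150 → locker 5  [load 600/900]
  100 → locker 3  [load 900/900]
5 storage lockers opened.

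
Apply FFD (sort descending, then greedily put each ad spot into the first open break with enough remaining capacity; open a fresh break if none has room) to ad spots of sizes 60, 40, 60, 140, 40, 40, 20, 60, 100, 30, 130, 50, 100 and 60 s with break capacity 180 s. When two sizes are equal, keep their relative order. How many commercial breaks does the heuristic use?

Sorted descending: 140, 130, 100, 100, 60, 60, 60, 60, 50, 40, 40, 40, 30, 20.
  140 → break 1 (new)  [load 140/180]
  130 → break 2 (new)  [load 130/180]
  100 → break 3 (new)  [load 100/180]
  100 → break 4 (new)  [load 100/180]
  60 → break 3  [load 160/180]
  60 → break 4  [load 160/180]
  60 → break 5 (new)  [load 60/180]
  60 → break 5  [load 120/180]
  50 → break 2  [load 180/180]
  40 → break 1  [load 180/180]
  40 → break 5  [load 160/180]
  40 → break 6 (new)  [load 40/180]
  30 → break 6  [load 70/180]
  20 → break 3  [load 180/180]
6 commercial breaks opened.

6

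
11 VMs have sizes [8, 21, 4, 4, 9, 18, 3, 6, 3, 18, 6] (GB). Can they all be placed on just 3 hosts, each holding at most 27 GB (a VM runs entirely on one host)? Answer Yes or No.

Total = 100 GB; ⌈100/27⌉ = 4.
At least 4 hosts are required, but only 3 are allowed.

No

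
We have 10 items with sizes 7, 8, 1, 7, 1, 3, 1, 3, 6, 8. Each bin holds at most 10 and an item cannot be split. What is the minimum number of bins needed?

Total = 8 + 8 + 7 + 7 + 6 + 3 + 3 + 1 + 1 + 1 = 45.
Lower bound: ⌈45/10⌉ = 5 bins.
A packing using 5 bins:
  bin 1: 8 + 1 + 1 = 10
  bin 2: 8 + 1 = 9
  bin 3: 7 + 3 = 10
  bin 4: 7 + 3 = 10
  bin 5: 6 = 6
This matches the lower bound, so 5 is optimal.

5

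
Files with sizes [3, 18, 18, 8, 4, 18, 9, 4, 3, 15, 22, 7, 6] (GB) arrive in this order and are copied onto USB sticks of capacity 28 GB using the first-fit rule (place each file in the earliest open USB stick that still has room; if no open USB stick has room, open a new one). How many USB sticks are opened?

  3 → USB stick 1 (new)  [load 3/28]
  18 → USB stick 1  [load 21/28]
  18 → USB stick 2 (new)  [load 18/28]
  8 → USB stick 2  [load 26/28]
  4 → USB stick 1  [load 25/28]
  18 → USB stick 3 (new)  [load 18/28]
  9 → USB stick 3  [load 27/28]
  4 → USB stick 4 (new)  [load 4/28]
  3 → USB stick 1  [load 28/28]
  15 → USB stick 4  [load 19/28]
  22 → USB stick 5 (new)  [load 22/28]
  7 → USB stick 4  [load 26/28]
  6 → USB stick 5  [load 28/28]
5 USB sticks opened.

5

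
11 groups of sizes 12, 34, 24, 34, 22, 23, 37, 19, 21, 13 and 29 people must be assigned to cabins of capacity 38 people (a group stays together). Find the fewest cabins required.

9

Total = 37 + 34 + 34 + 29 + 24 + 23 + 22 + 21 + 19 + 13 + 12 = 268 people.
Lower bound: ⌈268/38⌉ = 8 cabins.
A packing using 9 cabins:
  cabin 1: 37 = 37
  cabin 2: 34 = 34
  cabin 3: 34 = 34
  cabin 4: 29 = 29
  cabin 5: 24 + 13 = 37
  cabin 6: 23 + 12 = 35
  cabin 7: 22 = 22
  cabin 8: 21 = 21
  cabin 9: 19 = 19
No arrangement into 8 cabins stays within capacity, so 9 is optimal.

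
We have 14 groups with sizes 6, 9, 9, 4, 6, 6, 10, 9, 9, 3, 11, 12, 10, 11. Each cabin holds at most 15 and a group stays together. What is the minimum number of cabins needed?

9

Total = 12 + 11 + 11 + 10 + 10 + 9 + 9 + 9 + 9 + 6 + 6 + 6 + 4 + 3 = 115.
Lower bound: ⌈115/15⌉ = 8 cabins.
Also, 9 groups each exceed 15/2, and no two of those can share a cabin, so at least 9 cabins are needed.
A packing using 9 cabins:
  cabin 1: 12 + 3 = 15
  cabin 2: 11 + 4 = 15
  cabin 3: 11 = 11
  cabin 4: 10 = 10
  cabin 5: 10 = 10
  cabin 6: 9 + 6 = 15
  cabin 7: 9 + 6 = 15
  cabin 8: 9 + 6 = 15
  cabin 9: 9 = 9
This matches the lower bound, so 9 is optimal.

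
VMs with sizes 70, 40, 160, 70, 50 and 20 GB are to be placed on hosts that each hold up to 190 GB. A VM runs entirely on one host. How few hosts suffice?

Total = 160 + 70 + 70 + 50 + 40 + 20 = 410 GB.
Lower bound: ⌈410/190⌉ = 3 hosts.
A packing using 3 hosts:
  host 1: 160 + 20 = 180
  host 2: 70 + 70 + 50 = 190
  host 3: 40 = 40
This matches the lower bound, so 3 is optimal.

3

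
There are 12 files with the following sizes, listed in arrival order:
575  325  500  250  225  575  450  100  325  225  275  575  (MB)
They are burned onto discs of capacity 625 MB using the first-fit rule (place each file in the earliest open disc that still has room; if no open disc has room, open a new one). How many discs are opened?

8

  575 → disc 1 (new)  [load 575/625]
  325 → disc 2 (new)  [load 325/625]
  500 → disc 3 (new)  [load 500/625]
  250 → disc 2  [load 575/625]
  225 → disc 4 (new)  [load 225/625]
  575 → disc 5 (new)  [load 575/625]
  450 → disc 6 (new)  [load 450/625]
  100 → disc 3  [load 600/625]
  325 → disc 4  [load 550/625]
  225 → disc 7 (new)  [load 225/625]
  275 → disc 7  [load 500/625]
  575 → disc 8 (new)  [load 575/625]
8 discs opened.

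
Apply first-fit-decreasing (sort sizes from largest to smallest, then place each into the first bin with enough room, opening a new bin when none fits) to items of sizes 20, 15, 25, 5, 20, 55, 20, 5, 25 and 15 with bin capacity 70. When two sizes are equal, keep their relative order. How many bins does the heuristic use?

3

Sorted descending: 55, 25, 25, 20, 20, 20, 15, 15, 5, 5.
  55 → bin 1 (new)  [load 55/70]
  25 → bin 2 (new)  [load 25/70]
  25 → bin 2  [load 50/70]
  20 → bin 2  [load 70/70]
  20 → bin 3 (new)  [load 20/70]
  20 → bin 3  [load 40/70]
  15 → bin 1  [load 70/70]
  15 → bin 3  [load 55/70]
  5 → bin 3  [load 60/70]
  5 → bin 3  [load 65/70]
3 bins opened.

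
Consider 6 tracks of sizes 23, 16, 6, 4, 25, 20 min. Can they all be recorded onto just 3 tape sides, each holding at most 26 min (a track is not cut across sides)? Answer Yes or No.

No

Total = 94 min; ⌈94/26⌉ = 4.
At least 4 tape sides are required, but only 3 are allowed.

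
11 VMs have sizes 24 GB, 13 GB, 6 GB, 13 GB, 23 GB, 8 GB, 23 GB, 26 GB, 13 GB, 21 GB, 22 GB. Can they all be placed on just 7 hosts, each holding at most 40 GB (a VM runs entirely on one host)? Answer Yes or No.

A valid assignment using 6 hosts:
  host 1: 26 + 13 = 39
  host 2: 24 + 13 = 37
  host 3: 23 + 13 = 36
  host 4: 23 + 8 + 6 = 37
  host 5: 22 = 22
  host 6: 21 = 21
That uses only 6 ≤ 7, so 7 hosts are enough.

Yes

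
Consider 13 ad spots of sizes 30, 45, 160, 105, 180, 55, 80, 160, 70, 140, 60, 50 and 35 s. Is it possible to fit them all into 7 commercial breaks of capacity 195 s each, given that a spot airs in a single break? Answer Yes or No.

Yes

A valid assignment using 7 commercial breaks:
  break 1: 180 = 180
  break 2: 160 + 35 = 195
  break 3: 160 + 30 = 190
  break 4: 140 + 55 = 195
  break 5: 105 + 80 = 185
  break 6: 70 + 60 + 50 = 180
  break 7: 45 = 45
Every load is within 195 s, so 7 commercial breaks suffice.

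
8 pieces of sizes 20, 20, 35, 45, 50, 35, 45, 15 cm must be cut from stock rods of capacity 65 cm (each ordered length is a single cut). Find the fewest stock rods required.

Total = 50 + 45 + 45 + 35 + 35 + 20 + 20 + 15 = 265 cm.
Lower bound: ⌈265/65⌉ = 5 stock rods.
A packing using 5 stock rods:
  stock rod 1: 50 + 15 = 65
  stock rod 2: 45 + 20 = 65
  stock rod 3: 45 + 20 = 65
  stock rod 4: 35 = 35
  stock rod 5: 35 = 35
This matches the lower bound, so 5 is optimal.

5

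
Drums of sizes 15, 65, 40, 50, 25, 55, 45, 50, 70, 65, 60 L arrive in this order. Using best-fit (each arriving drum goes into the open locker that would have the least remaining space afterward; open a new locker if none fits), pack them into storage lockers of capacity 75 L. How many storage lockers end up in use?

9

  15 → locker 1 (new)  [load 15/75]
  65 → locker 2 (new)  [load 65/75]
  40 → locker 1  [load 55/75]
  50 → locker 3 (new)  [load 50/75]
  25 → locker 3  [load 75/75]
  55 → locker 4 (new)  [load 55/75]
  45 → locker 5 (new)  [load 45/75]
  50 → locker 6 (new)  [load 50/75]
  70 → locker 7 (new)  [load 70/75]
  65 → locker 8 (new)  [load 65/75]
  60 → locker 9 (new)  [load 60/75]
9 storage lockers opened.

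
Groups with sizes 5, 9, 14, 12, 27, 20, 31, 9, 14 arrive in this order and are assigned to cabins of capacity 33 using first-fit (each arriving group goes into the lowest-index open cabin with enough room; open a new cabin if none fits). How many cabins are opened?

5

  5 → cabin 1 (new)  [load 5/33]
  9 → cabin 1  [load 14/33]
  14 → cabin 1  [load 28/33]
  12 → cabin 2 (new)  [load 12/33]
  27 → cabin 3 (new)  [load 27/33]
  20 → cabin 2  [load 32/33]
  31 → cabin 4 (new)  [load 31/33]
  9 → cabin 5 (new)  [load 9/33]
  14 → cabin 5  [load 23/33]
5 cabins opened.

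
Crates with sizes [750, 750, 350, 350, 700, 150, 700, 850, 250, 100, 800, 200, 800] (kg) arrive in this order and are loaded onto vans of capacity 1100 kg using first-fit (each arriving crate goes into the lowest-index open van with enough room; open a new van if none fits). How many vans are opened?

  750 → van 1 (new)  [load 750/1100]
  750 → van 2 (new)  [load 750/1100]
  350 → van 1  [load 1100/1100]
  350 → van 2  [load 1100/1100]
  700 → van 3 (new)  [load 700/1100]
  150 → van 3  [load 850/1100]
  700 → van 4 (new)  [load 700/1100]
  850 → van 5 (new)  [load 850/1100]
  250 → van 3  [load 1100/1100]
  100 → van 4  [load 800/1100]
  800 → van 6 (new)  [load 800/1100]
  200 → van 4  [load 1000/1100]
  800 → van 7 (new)  [load 800/1100]
7 vans opened.

7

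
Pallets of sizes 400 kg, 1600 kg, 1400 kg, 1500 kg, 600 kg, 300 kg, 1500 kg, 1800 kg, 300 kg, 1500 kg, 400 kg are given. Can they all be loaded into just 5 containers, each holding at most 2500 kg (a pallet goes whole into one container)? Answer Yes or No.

No

Total = 11300 kg; ⌈11300/2500⌉ = 5.
6 pallets each exceed half the capacity and cannot share a container, forcing at least 6 containers.
At least 6 containers are required, but only 5 are allowed.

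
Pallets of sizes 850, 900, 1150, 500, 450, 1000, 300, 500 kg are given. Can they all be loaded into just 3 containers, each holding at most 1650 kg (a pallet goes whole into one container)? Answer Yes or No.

Total = 5650 kg; ⌈5650/1650⌉ = 4.
At least 4 containers are required, but only 3 are allowed.

No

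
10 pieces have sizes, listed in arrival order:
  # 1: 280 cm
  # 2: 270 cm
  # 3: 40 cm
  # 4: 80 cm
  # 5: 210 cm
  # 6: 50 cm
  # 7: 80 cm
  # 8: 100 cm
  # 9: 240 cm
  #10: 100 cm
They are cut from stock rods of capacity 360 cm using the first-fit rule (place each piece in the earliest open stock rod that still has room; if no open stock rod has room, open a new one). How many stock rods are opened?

5

  280 → stock rod 1 (new)  [load 280/360]
  270 → stock rod 2 (new)  [load 270/360]
  40 → stock rod 1  [load 320/360]
  80 → stock rod 2  [load 350/360]
  210 → stock rod 3 (new)  [load 210/360]
  50 → stock rod 3  [load 260/360]
  80 → stock rod 3  [load 340/360]
  100 → stock rod 4 (new)  [load 100/360]
  240 → stock rod 4  [load 340/360]
  100 → stock rod 5 (new)  [load 100/360]
5 stock rods opened.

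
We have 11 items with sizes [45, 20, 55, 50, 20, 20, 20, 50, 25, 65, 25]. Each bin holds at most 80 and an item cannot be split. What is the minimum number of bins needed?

Total = 65 + 55 + 50 + 50 + 45 + 25 + 25 + 20 + 20 + 20 + 20 = 395.
Lower bound: ⌈395/80⌉ = 5 bins.
A packing using 6 bins:
  bin 1: 65 = 65
  bin 2: 55 + 25 = 80
  bin 3: 50 + 25 = 75
  bin 4: 50 + 20 = 70
  bin 5: 45 + 20 = 65
  bin 6: 20 + 20 = 40
No arrangement into 5 bins stays within capacity, so 6 is optimal.

6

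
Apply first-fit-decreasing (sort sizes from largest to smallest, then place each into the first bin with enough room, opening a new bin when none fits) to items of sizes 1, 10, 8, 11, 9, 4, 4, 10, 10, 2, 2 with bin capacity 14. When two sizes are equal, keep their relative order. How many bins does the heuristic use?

6

Sorted descending: 11, 10, 10, 10, 9, 8, 4, 4, 2, 2, 1.
  11 → bin 1 (new)  [load 11/14]
  10 → bin 2 (new)  [load 10/14]
  10 → bin 3 (new)  [load 10/14]
  10 → bin 4 (new)  [load 10/14]
  9 → bin 5 (new)  [load 9/14]
  8 → bin 6 (new)  [load 8/14]
  4 → bin 2  [load 14/14]
  4 → bin 3  [load 14/14]
  2 → bin 1  [load 13/14]
  2 → bin 4  [load 12/14]
  1 → bin 1  [load 14/14]
6 bins opened.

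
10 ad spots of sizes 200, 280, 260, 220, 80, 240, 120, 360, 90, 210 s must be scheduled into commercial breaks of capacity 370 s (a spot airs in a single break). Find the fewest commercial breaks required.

Total = 360 + 280 + 260 + 240 + 220 + 210 + 200 + 120 + 90 + 80 = 2060 s.
Lower bound: ⌈2060/370⌉ = 6 commercial breaks.
Also, 7 ad spots each exceed 185 s, and no two of those can share a break, so at least 7 commercial breaks are needed.
A packing using 7 commercial breaks:
  break 1: 360 = 360
  break 2: 280 + 90 = 370
  break 3: 260 + 80 = 340
  break 4: 240 + 120 = 360
  break 5: 220 = 220
  break 6: 210 = 210
  break 7: 200 = 200
This matches the lower bound, so 7 is optimal.

7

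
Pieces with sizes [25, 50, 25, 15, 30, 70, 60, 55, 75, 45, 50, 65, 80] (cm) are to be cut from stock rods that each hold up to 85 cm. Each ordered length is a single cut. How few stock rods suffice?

Total = 80 + 75 + 70 + 65 + 60 + 55 + 50 + 50 + 45 + 30 + 25 + 25 + 15 = 645 cm.
Lower bound: ⌈645/85⌉ = 8 stock rods.
Also, 9 pieces each exceed 85/2 cm, and no two of those can share a stock rod, so at least 9 stock rods are needed.
A packing using 9 stock rods:
  stock rod 1: 80 = 80
  stock rod 2: 75 = 75
  stock rod 3: 70 + 15 = 85
  stock rod 4: 65 = 65
  stock rod 5: 60 + 25 = 85
  stock rod 6: 55 + 30 = 85
  stock rod 7: 50 + 25 = 75
  stock rod 8: 50 = 50
  stock rod 9: 45 = 45
This matches the lower bound, so 9 is optimal.

9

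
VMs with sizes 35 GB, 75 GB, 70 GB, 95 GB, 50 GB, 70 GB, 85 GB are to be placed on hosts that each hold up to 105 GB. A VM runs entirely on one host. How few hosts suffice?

6

Total = 95 + 85 + 75 + 70 + 70 + 50 + 35 = 480 GB.
Lower bound: ⌈480/105⌉ = 5 hosts.
A packing using 6 hosts:
  host 1: 95 = 95
  host 2: 85 = 85
  host 3: 75 = 75
  host 4: 70 + 35 = 105
  host 5: 70 = 70
  host 6: 50 = 50
No arrangement into 5 hosts stays within capacity, so 6 is optimal.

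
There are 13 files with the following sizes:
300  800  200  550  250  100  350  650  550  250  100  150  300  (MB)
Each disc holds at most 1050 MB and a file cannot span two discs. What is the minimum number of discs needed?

Total = 800 + 650 + 550 + 550 + 350 + 300 + 300 + 250 + 250 + 200 + 150 + 100 + 100 = 4550 MB.
Lower bound: ⌈4550/1050⌉ = 5 discs.
A packing using 5 discs:
  disc 1: 800 + 250 = 1050
  disc 2: 650 + 350 = 1000
  disc 3: 550 + 300 + 200 = 1050
  disc 4: 550 + 300 + 150 = 1000
  disc 5: 250 + 100 + 100 = 450
This matches the lower bound, so 5 is optimal.

5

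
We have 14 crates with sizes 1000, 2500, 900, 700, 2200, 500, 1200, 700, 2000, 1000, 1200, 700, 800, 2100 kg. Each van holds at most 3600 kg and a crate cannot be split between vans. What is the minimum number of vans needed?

Total = 2500 + 2200 + 2100 + 2000 + 1200 + 1200 + 1000 + 1000 + 900 + 800 + 700 + 700 + 700 + 500 = 17500 kg.
Lower bound: ⌈17500/3600⌉ = 5 vans.
A packing using 5 vans:
  van 1: 2500 + 1000 = 3500
  van 2: 2200 + 1200 = 3400
  van 3: 2100 + 1000 + 500 = 3600
  van 4: 2000 + 900 + 700 = 3600
  van 5: 1200 + 800 + 700 + 700 = 3400
This matches the lower bound, so 5 is optimal.

5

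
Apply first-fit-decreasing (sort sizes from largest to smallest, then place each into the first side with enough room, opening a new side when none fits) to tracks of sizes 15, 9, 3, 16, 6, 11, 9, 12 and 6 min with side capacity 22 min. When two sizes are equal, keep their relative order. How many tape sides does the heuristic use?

Sorted descending: 16, 15, 12, 11, 9, 9, 6, 6, 3.
  16 → side 1 (new)  [load 16/22]
  15 → side 2 (new)  [load 15/22]
  12 → side 3 (new)  [load 12/22]
  11 → side 4 (new)  [load 11/22]
  9 → side 3  [load 21/22]
  9 → side 4  [load 20/22]
  6 → side 1  [load 22/22]
  6 → side 2  [load 21/22]
  3 → side 5 (new)  [load 3/22]
5 tape sides opened.

5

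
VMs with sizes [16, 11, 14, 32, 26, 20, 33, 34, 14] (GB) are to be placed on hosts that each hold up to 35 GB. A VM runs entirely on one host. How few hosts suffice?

7

Total = 34 + 33 + 32 + 26 + 20 + 16 + 14 + 14 + 11 = 200 GB.
Lower bound: ⌈200/35⌉ = 6 hosts.
A packing using 7 hosts:
  host 1: 34 = 34
  host 2: 33 = 33
  host 3: 32 = 32
  host 4: 26 = 26
  host 5: 20 + 14 = 34
  host 6: 16 + 14 = 30
  host 7: 11 = 11
No arrangement into 6 hosts stays within capacity, so 7 is optimal.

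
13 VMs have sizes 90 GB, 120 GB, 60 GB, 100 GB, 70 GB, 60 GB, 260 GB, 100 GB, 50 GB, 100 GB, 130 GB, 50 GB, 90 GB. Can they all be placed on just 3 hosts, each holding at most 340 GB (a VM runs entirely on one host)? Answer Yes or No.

Total = 1280 GB; ⌈1280/340⌉ = 4.
At least 4 hosts are required, but only 3 are allowed.

No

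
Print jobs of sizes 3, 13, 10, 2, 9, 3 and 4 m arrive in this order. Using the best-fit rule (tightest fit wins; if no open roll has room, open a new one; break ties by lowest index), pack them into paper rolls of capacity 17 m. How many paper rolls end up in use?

3

  3 → roll 1 (new)  [load 3/17]
  13 → roll 1  [load 16/17]
  10 → roll 2 (new)  [load 10/17]
  2 → roll 2  [load 12/17]
  9 → roll 3 (new)  [load 9/17]
  3 → roll 2  [load 15/17]
  4 → roll 3  [load 13/17]
3 paper rolls opened.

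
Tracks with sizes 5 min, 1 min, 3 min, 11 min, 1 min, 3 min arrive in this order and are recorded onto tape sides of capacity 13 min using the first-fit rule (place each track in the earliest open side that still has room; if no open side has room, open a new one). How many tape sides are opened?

  5 → side 1 (new)  [load 5/13]
  1 → side 1  [load 6/13]
  3 → side 1  [load 9/13]
  11 → side 2 (new)  [load 11/13]
  1 → side 1  [load 10/13]
  3 → side 1  [load 13/13]
2 tape sides opened.

2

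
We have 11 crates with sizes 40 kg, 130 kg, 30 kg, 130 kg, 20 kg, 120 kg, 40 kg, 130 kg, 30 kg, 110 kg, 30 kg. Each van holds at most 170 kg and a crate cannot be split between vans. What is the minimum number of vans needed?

Total = 130 + 130 + 130 + 120 + 110 + 40 + 40 + 30 + 30 + 30 + 20 = 810 kg.
Lower bound: ⌈810/170⌉ = 5 vans.
A packing using 5 vans:
  van 1: 130 + 40 = 170
  van 2: 130 + 40 = 170
  van 3: 130 + 30 = 160
  van 4: 120 + 30 + 20 = 170
  van 5: 110 + 30 = 140
This matches the lower bound, so 5 is optimal.

5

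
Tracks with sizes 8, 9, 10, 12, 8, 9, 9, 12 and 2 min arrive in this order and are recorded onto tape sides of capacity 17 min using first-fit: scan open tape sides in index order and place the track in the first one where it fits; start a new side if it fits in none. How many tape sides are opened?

  8 → side 1 (new)  [load 8/17]
  9 → side 1  [load 17/17]
  10 → side 2 (new)  [load 10/17]
  12 → side 3 (new)  [load 12/17]
  8 → side 4 (new)  [load 8/17]
  9 → side 4  [load 17/17]
  9 → side 5 (new)  [load 9/17]
  12 → side 6 (new)  [load 12/17]
  2 → side 2  [load 12/17]
6 tape sides opened.

6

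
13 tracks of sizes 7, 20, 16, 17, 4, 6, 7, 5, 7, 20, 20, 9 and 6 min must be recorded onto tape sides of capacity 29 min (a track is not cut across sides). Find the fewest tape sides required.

6

Total = 20 + 20 + 20 + 17 + 16 + 9 + 7 + 7 + 7 + 6 + 6 + 5 + 4 = 144 min.
Lower bound: ⌈144/29⌉ = 5 tape sides.
A packing using 6 tape sides:
  side 1: 20 + 9 = 29
  side 2: 20 + 7 = 27
  side 3: 20 + 7 = 27
  side 4: 17 + 7 + 5 = 29
  side 5: 16 + 6 + 6 = 28
  side 6: 4 = 4
No arrangement into 5 tape sides stays within capacity, so 6 is optimal.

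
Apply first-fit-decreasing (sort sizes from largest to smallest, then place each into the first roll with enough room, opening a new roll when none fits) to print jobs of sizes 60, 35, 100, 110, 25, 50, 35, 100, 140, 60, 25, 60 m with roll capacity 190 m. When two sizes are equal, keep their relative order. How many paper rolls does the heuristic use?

5

Sorted descending: 140, 110, 100, 100, 60, 60, 60, 50, 35, 35, 25, 25.
  140 → roll 1 (new)  [load 140/190]
  110 → roll 2 (new)  [load 110/190]
  100 → roll 3 (new)  [load 100/190]
  100 → roll 4 (new)  [load 100/190]
  60 → roll 2  [load 170/190]
  60 → roll 3  [load 160/190]
  60 → roll 4  [load 160/190]
  50 → roll 1  [load 190/190]
  35 → roll 5 (new)  [load 35/190]
  35 → roll 5  [load 70/190]
  25 → roll 3  [load 185/190]
  25 → roll 4  [load 185/190]
5 paper rolls opened.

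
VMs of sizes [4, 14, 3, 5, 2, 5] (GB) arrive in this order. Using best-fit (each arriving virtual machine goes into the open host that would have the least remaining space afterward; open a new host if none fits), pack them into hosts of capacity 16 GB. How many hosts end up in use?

3

  4 → host 1 (new)  [load 4/16]
  14 → host 2 (new)  [load 14/16]
  3 → host 1  [load 7/16]
  5 → host 1  [load 12/16]
  2 → host 2  [load 16/16]
  5 → host 3 (new)  [load 5/16]
3 hosts opened.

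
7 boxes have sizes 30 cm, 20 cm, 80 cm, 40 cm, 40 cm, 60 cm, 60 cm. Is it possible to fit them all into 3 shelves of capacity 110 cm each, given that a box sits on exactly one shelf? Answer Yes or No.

No

Total = 330 cm; ⌈330/110⌉ = 3.
The bound of 3 does not rule out 3, but exhaustive search shows no assignment into 3 shelves of capacity 110 cm exists — the minimum is 4.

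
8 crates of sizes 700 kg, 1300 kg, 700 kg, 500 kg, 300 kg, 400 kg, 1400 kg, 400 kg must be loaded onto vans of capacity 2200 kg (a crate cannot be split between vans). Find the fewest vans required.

Total = 1400 + 1300 + 700 + 700 + 500 + 400 + 400 + 300 = 5700 kg.
Lower bound: ⌈5700/2200⌉ = 3 vans.
A packing using 3 vans:
  van 1: 1400 + 700 = 2100
  van 2: 1300 + 700 = 2000
  van 3: 500 + 400 + 400 + 300 = 1600
This matches the lower bound, so 3 is optimal.

3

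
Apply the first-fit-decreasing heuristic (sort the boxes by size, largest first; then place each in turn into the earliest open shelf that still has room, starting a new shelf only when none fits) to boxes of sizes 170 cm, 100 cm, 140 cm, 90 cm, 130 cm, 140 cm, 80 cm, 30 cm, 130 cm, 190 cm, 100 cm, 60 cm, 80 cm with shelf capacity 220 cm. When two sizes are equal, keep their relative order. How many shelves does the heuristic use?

Sorted descending: 190, 170, 140, 140, 130, 130, 100, 100, 90, 80, 80, 60, 30.
  190 → shelf 1 (new)  [load 190/220]
  170 → shelf 2 (new)  [load 170/220]
  140 → shelf 3 (new)  [load 140/220]
  140 → shelf 4 (new)  [load 140/220]
  130 → shelf 5 (new)  [load 130/220]
  130 → shelf 6 (new)  [load 130/220]
  100 → shelf 7 (new)  [load 100/220]
  100 → shelf 7  [load 200/220]
  90 → shelf 5  [load 220/220]
  80 → shelf 3  [load 220/220]
  80 → shelf 4  [load 220/220]
  60 → shelf 6  [load 190/220]
  30 → shelf 1  [load 220/220]
7 shelves opened.

7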